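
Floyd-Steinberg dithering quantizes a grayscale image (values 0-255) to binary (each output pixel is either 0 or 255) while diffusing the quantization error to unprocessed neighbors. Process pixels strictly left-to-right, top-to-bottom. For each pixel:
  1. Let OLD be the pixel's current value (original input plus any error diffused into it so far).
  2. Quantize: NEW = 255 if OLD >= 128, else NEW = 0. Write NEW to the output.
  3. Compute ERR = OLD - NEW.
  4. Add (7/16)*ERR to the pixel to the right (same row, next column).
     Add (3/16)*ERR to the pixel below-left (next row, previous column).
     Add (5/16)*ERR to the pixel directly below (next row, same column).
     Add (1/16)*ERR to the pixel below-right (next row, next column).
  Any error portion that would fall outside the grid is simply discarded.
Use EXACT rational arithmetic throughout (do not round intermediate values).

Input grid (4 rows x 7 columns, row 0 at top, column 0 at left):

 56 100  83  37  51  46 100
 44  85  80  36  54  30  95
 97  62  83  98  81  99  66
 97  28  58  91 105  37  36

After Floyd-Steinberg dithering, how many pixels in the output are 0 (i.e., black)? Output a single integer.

(0,0): OLD=56 → NEW=0, ERR=56
(0,1): OLD=249/2 → NEW=0, ERR=249/2
(0,2): OLD=4399/32 → NEW=255, ERR=-3761/32
(0,3): OLD=-7383/512 → NEW=0, ERR=-7383/512
(0,4): OLD=366111/8192 → NEW=0, ERR=366111/8192
(0,5): OLD=8592089/131072 → NEW=0, ERR=8592089/131072
(0,6): OLD=269859823/2097152 → NEW=255, ERR=-264913937/2097152
(1,0): OLD=2715/32 → NEW=0, ERR=2715/32
(1,1): OLD=36477/256 → NEW=255, ERR=-28803/256
(1,2): OLD=-7167/8192 → NEW=0, ERR=-7167/8192
(1,3): OLD=1053325/32768 → NEW=0, ERR=1053325/32768
(1,4): OLD=195914407/2097152 → NEW=0, ERR=195914407/2097152
(1,5): OLD=1182191767/16777216 → NEW=0, ERR=1182191767/16777216
(1,6): OLD=24279940601/268435456 → NEW=0, ERR=24279940601/268435456
(2,0): OLD=419503/4096 → NEW=0, ERR=419503/4096
(2,1): OLD=10064565/131072 → NEW=0, ERR=10064565/131072
(2,2): OLD=241834975/2097152 → NEW=0, ERR=241834975/2097152
(2,3): OLD=2952075815/16777216 → NEW=255, ERR=-1326114265/16777216
(2,4): OLD=12191463031/134217728 → NEW=0, ERR=12191463031/134217728
(2,5): OLD=788374451997/4294967296 → NEW=255, ERR=-306842208483/4294967296
(2,6): OLD=4632626345627/68719476736 → NEW=0, ERR=4632626345627/68719476736
(3,0): OLD=300737919/2097152 → NEW=255, ERR=-234035841/2097152
(3,1): OLD=523364435/16777216 → NEW=0, ERR=523364435/16777216
(3,2): OLD=13108064009/134217728 → NEW=0, ERR=13108064009/134217728
(3,3): OLD=71546179231/536870912 → NEW=255, ERR=-65355903329/536870912
(3,4): OLD=4246236678527/68719476736 → NEW=0, ERR=4246236678527/68719476736
(3,5): OLD=32999059203757/549755813888 → NEW=0, ERR=32999059203757/549755813888
(3,6): OLD=693682014365043/8796093022208 → NEW=0, ERR=693682014365043/8796093022208
Output grid:
  Row 0: ..#...#  (5 black, running=5)
  Row 1: .#.....  (6 black, running=11)
  Row 2: ...#.#.  (5 black, running=16)
  Row 3: #..#...  (5 black, running=21)

Answer: 21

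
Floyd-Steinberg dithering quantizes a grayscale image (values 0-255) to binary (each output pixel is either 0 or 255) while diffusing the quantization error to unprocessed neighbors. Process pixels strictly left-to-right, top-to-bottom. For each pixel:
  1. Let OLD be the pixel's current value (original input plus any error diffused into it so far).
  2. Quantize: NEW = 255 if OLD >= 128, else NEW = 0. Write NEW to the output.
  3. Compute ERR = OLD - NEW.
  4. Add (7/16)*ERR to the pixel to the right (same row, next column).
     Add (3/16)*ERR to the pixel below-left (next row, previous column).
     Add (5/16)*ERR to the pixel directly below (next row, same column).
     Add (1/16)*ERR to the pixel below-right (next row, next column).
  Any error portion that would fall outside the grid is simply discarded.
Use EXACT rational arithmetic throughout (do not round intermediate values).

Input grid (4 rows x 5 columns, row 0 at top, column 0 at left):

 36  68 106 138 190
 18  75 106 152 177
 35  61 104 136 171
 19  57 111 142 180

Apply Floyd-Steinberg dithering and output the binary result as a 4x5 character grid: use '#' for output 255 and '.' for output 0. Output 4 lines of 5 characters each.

Answer: ..#.#
..#.#
..#.#
..#.#

Derivation:
(0,0): OLD=36 → NEW=0, ERR=36
(0,1): OLD=335/4 → NEW=0, ERR=335/4
(0,2): OLD=9129/64 → NEW=255, ERR=-7191/64
(0,3): OLD=90975/1024 → NEW=0, ERR=90975/1024
(0,4): OLD=3749785/16384 → NEW=255, ERR=-428135/16384
(1,0): OLD=2877/64 → NEW=0, ERR=2877/64
(1,1): OLD=52235/512 → NEW=0, ERR=52235/512
(1,2): OLD=2251399/16384 → NEW=255, ERR=-1926521/16384
(1,3): OLD=7628235/65536 → NEW=0, ERR=7628235/65536
(1,4): OLD=236255297/1048576 → NEW=255, ERR=-31131583/1048576
(2,0): OLD=558505/8192 → NEW=0, ERR=558505/8192
(2,1): OLD=27124403/262144 → NEW=0, ERR=27124403/262144
(2,2): OLD=590239897/4194304 → NEW=255, ERR=-479307623/4194304
(2,3): OLD=7345918971/67108864 → NEW=0, ERR=7345918971/67108864
(2,4): OLD=232880490781/1073741824 → NEW=255, ERR=-40923674339/1073741824
(3,0): OLD=250425785/4194304 → NEW=0, ERR=250425785/4194304
(3,1): OLD=3298084837/33554432 → NEW=0, ERR=3298084837/33554432
(3,2): OLD=155995524423/1073741824 → NEW=255, ERR=-117808640697/1073741824
(3,3): OLD=244635085303/2147483648 → NEW=0, ERR=244635085303/2147483648
(3,4): OLD=7723031167043/34359738368 → NEW=255, ERR=-1038702116797/34359738368
Row 0: ..#.#
Row 1: ..#.#
Row 2: ..#.#
Row 3: ..#.#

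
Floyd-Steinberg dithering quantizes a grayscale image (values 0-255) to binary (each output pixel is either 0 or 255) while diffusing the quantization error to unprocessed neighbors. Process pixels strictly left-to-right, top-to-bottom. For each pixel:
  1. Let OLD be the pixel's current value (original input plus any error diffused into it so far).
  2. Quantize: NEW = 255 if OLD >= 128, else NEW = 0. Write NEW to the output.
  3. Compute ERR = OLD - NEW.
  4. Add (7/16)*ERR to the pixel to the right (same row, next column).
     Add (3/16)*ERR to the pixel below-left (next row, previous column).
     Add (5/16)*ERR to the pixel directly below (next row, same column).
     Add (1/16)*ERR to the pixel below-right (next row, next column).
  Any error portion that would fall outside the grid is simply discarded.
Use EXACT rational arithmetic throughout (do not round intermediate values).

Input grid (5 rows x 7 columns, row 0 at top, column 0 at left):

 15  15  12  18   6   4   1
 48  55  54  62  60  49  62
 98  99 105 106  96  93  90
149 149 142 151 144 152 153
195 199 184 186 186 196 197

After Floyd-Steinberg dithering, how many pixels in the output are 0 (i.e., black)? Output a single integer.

Answer: 21

Derivation:
(0,0): OLD=15 → NEW=0, ERR=15
(0,1): OLD=345/16 → NEW=0, ERR=345/16
(0,2): OLD=5487/256 → NEW=0, ERR=5487/256
(0,3): OLD=112137/4096 → NEW=0, ERR=112137/4096
(0,4): OLD=1178175/65536 → NEW=0, ERR=1178175/65536
(0,5): OLD=12441529/1048576 → NEW=0, ERR=12441529/1048576
(0,6): OLD=103867919/16777216 → NEW=0, ERR=103867919/16777216
(1,0): OLD=14523/256 → NEW=0, ERR=14523/256
(1,1): OLD=187421/2048 → NEW=0, ERR=187421/2048
(1,2): OLD=7026529/65536 → NEW=0, ERR=7026529/65536
(1,3): OLD=32026893/262144 → NEW=0, ERR=32026893/262144
(1,4): OLD=2063671623/16777216 → NEW=0, ERR=2063671623/16777216
(1,5): OLD=14603788791/134217728 → NEW=0, ERR=14603788791/134217728
(1,6): OLD=241117740185/2147483648 → NEW=0, ERR=241117740185/2147483648
(2,0): OLD=4354447/32768 → NEW=255, ERR=-4001393/32768
(2,1): OLD=102574357/1048576 → NEW=0, ERR=102574357/1048576
(2,2): OLD=3522032767/16777216 → NEW=255, ERR=-756157313/16777216
(2,3): OLD=20699734599/134217728 → NEW=255, ERR=-13525786041/134217728
(2,4): OLD=127116964215/1073741824 → NEW=0, ERR=127116964215/1073741824
(2,5): OLD=7130899458813/34359738368 → NEW=255, ERR=-1630833825027/34359738368
(2,6): OLD=61090175620027/549755813888 → NEW=0, ERR=61090175620027/549755813888
(3,0): OLD=2167305375/16777216 → NEW=255, ERR=-2110884705/16777216
(3,1): OLD=14554726707/134217728 → NEW=0, ERR=14554726707/134217728
(3,2): OLD=174565816009/1073741824 → NEW=255, ERR=-99238349111/1073741824
(3,3): OLD=422854296495/4294967296 → NEW=0, ERR=422854296495/4294967296
(3,4): OLD=114828289376415/549755813888 → NEW=255, ERR=-25359443165025/549755813888
(3,5): OLD=638688871878221/4398046511104 → NEW=255, ERR=-482812988453299/4398046511104
(3,6): OLD=9621587235207123/70368744177664 → NEW=255, ERR=-8322442530097197/70368744177664
(4,0): OLD=377988103281/2147483648 → NEW=255, ERR=-169620226959/2147483648
(4,1): OLD=5949001146173/34359738368 → NEW=255, ERR=-2812732137667/34359738368
(4,2): OLD=79462322086835/549755813888 → NEW=255, ERR=-60725410454605/549755813888
(4,3): OLD=677366907232673/4398046511104 → NEW=255, ERR=-444134953098847/4398046511104
(4,4): OLD=3974913926501779/35184372088832 → NEW=0, ERR=3974913926501779/35184372088832
(4,5): OLD=209486801320500499/1125899906842624 → NEW=255, ERR=-77617674924368621/1125899906842624
(4,6): OLD=2216117254445550197/18014398509481984 → NEW=0, ERR=2216117254445550197/18014398509481984
Output grid:
  Row 0: .......  (7 black, running=7)
  Row 1: .......  (7 black, running=14)
  Row 2: #.##.#.  (3 black, running=17)
  Row 3: #.#.###  (2 black, running=19)
  Row 4: ####.#.  (2 black, running=21)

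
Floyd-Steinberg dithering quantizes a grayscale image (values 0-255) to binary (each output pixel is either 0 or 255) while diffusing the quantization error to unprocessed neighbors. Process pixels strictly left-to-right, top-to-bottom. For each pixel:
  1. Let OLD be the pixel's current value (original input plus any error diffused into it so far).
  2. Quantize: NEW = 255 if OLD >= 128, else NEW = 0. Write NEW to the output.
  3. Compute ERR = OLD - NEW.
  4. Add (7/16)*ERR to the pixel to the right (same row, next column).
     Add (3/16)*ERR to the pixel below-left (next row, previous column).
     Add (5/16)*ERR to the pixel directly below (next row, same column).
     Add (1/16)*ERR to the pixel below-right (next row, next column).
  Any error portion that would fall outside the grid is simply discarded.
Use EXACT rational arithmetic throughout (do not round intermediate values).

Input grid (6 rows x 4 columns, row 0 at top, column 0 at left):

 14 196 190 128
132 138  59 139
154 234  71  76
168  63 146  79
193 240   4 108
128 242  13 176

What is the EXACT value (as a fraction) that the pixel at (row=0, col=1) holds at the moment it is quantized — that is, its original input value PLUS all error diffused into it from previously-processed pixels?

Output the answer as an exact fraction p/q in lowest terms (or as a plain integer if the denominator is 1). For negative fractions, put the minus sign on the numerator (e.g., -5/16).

Answer: 1617/8

Derivation:
(0,0): OLD=14 → NEW=0, ERR=14
(0,1): OLD=1617/8 → NEW=255, ERR=-423/8
Target (0,1): original=196, with diffused error = 1617/8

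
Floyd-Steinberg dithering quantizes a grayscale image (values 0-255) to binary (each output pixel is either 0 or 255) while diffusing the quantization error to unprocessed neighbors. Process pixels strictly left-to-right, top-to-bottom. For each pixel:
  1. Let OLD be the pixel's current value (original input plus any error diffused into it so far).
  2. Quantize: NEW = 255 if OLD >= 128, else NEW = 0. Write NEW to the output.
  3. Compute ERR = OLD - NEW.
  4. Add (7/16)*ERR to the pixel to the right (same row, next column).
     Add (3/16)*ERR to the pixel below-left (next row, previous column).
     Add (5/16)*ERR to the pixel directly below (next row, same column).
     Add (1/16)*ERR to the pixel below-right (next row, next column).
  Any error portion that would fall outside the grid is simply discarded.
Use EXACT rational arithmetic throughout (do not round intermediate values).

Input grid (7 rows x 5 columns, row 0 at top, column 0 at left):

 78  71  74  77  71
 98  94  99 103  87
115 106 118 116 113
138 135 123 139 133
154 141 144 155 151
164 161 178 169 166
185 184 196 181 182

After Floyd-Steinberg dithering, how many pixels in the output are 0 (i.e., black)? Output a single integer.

Answer: 16

Derivation:
(0,0): OLD=78 → NEW=0, ERR=78
(0,1): OLD=841/8 → NEW=0, ERR=841/8
(0,2): OLD=15359/128 → NEW=0, ERR=15359/128
(0,3): OLD=265209/2048 → NEW=255, ERR=-257031/2048
(0,4): OLD=527311/32768 → NEW=0, ERR=527311/32768
(1,0): OLD=18187/128 → NEW=255, ERR=-14453/128
(1,1): OLD=107341/1024 → NEW=0, ERR=107341/1024
(1,2): OLD=5419729/32768 → NEW=255, ERR=-2936111/32768
(1,3): OLD=4600061/131072 → NEW=0, ERR=4600061/131072
(1,4): OLD=208748887/2097152 → NEW=0, ERR=208748887/2097152
(2,0): OLD=1628063/16384 → NEW=0, ERR=1628063/16384
(2,1): OLD=83033669/524288 → NEW=255, ERR=-50659771/524288
(2,2): OLD=510507791/8388608 → NEW=0, ERR=510507791/8388608
(2,3): OLD=22368172733/134217728 → NEW=255, ERR=-11857347907/134217728
(2,4): OLD=231174323179/2147483648 → NEW=0, ERR=231174323179/2147483648
(3,0): OLD=1266138671/8388608 → NEW=255, ERR=-872956369/8388608
(3,1): OLD=5160504323/67108864 → NEW=0, ERR=5160504323/67108864
(3,2): OLD=328687227409/2147483648 → NEW=255, ERR=-218921102831/2147483648
(3,3): OLD=389897630601/4294967296 → NEW=0, ERR=389897630601/4294967296
(3,4): OLD=13801281918861/68719476736 → NEW=255, ERR=-3722184648819/68719476736
(4,0): OLD=145919499105/1073741824 → NEW=255, ERR=-127884666015/1073741824
(4,1): OLD=2999778338401/34359738368 → NEW=0, ERR=2999778338401/34359738368
(4,2): OLD=94649318689999/549755813888 → NEW=255, ERR=-45538413851441/549755813888
(4,3): OLD=1148783771170401/8796093022208 → NEW=255, ERR=-1094219949492639/8796093022208
(4,4): OLD=12008133267432743/140737488355328 → NEW=0, ERR=12008133267432743/140737488355328
(5,0): OLD=78697741930435/549755813888 → NEW=255, ERR=-61489990611005/549755813888
(5,1): OLD=511815559408265/4398046511104 → NEW=0, ERR=511815559408265/4398046511104
(5,2): OLD=26058901057001553/140737488355328 → NEW=255, ERR=-9829158473607087/140737488355328
(5,3): OLD=62144757273618879/562949953421312 → NEW=0, ERR=62144757273618879/562949953421312
(5,4): OLD=2100340965783462789/9007199254740992 → NEW=255, ERR=-196494844175490171/9007199254740992
(6,0): OLD=12094064726652435/70368744177664 → NEW=255, ERR=-5849965038651885/70368744177664
(6,1): OLD=369093231665043101/2251799813685248 → NEW=255, ERR=-205115720824695139/2251799813685248
(6,2): OLD=5847288145755963023/36028797018963968 → NEW=255, ERR=-3340055094079848817/36028797018963968
(6,3): OLD=95971130136569454565/576460752303423488 → NEW=255, ERR=-51026361700803534875/576460752303423488
(6,4): OLD=1322227060113973330307/9223372036854775808 → NEW=255, ERR=-1029732809283994500733/9223372036854775808
Output grid:
  Row 0: ...#.  (4 black, running=4)
  Row 1: #.#..  (3 black, running=7)
  Row 2: .#.#.  (3 black, running=10)
  Row 3: #.#.#  (2 black, running=12)
  Row 4: #.##.  (2 black, running=14)
  Row 5: #.#.#  (2 black, running=16)
  Row 6: #####  (0 black, running=16)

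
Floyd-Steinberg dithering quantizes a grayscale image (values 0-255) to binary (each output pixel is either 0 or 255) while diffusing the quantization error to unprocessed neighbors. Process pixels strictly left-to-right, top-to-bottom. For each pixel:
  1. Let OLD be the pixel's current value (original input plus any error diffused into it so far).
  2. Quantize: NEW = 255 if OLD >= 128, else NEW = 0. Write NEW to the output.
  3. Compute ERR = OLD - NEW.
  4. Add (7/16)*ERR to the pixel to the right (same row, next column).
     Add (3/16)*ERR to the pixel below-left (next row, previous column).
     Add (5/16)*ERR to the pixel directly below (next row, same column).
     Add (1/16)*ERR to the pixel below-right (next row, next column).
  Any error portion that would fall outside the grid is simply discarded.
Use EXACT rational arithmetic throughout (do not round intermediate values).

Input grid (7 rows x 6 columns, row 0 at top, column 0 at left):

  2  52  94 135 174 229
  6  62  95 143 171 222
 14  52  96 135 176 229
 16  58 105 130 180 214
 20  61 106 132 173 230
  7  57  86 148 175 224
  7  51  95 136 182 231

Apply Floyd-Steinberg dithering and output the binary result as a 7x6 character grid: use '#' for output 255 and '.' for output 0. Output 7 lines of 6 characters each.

(0,0): OLD=2 → NEW=0, ERR=2
(0,1): OLD=423/8 → NEW=0, ERR=423/8
(0,2): OLD=14993/128 → NEW=0, ERR=14993/128
(0,3): OLD=381431/2048 → NEW=255, ERR=-140809/2048
(0,4): OLD=4715969/32768 → NEW=255, ERR=-3639871/32768
(0,5): OLD=94582855/524288 → NEW=255, ERR=-39110585/524288
(1,0): OLD=2117/128 → NEW=0, ERR=2117/128
(1,1): OLD=110435/1024 → NEW=0, ERR=110435/1024
(1,2): OLD=5544351/32768 → NEW=255, ERR=-2811489/32768
(1,3): OLD=9236659/131072 → NEW=0, ERR=9236659/131072
(1,4): OLD=1248509881/8388608 → NEW=255, ERR=-890585159/8388608
(1,5): OLD=19501585727/134217728 → NEW=255, ERR=-14723934913/134217728
(2,0): OLD=645361/16384 → NEW=0, ERR=645361/16384
(2,1): OLD=46075115/524288 → NEW=0, ERR=46075115/524288
(2,2): OLD=1070295681/8388608 → NEW=0, ERR=1070295681/8388608
(2,3): OLD=12587848633/67108864 → NEW=255, ERR=-4524911687/67108864
(2,4): OLD=208648079787/2147483648 → NEW=0, ERR=208648079787/2147483648
(2,5): OLD=7923012051037/34359738368 → NEW=255, ERR=-838721232803/34359738368
(3,0): OLD=375700833/8388608 → NEW=0, ERR=375700833/8388608
(3,1): OLD=8820927565/67108864 → NEW=255, ERR=-8291832755/67108864
(3,2): OLD=44917384567/536870912 → NEW=0, ERR=44917384567/536870912
(3,3): OLD=5900406819493/34359738368 → NEW=255, ERR=-2861326464347/34359738368
(3,4): OLD=45392844575109/274877906944 → NEW=255, ERR=-24701021695611/274877906944
(3,5): OLD=761432906407595/4398046511104 → NEW=255, ERR=-360068953923925/4398046511104
(4,0): OLD=11627371535/1073741824 → NEW=0, ERR=11627371535/1073741824
(4,1): OLD=783611014595/17179869184 → NEW=0, ERR=783611014595/17179869184
(4,2): OLD=70788835774297/549755813888 → NEW=255, ERR=-69398896767143/549755813888
(4,3): OLD=344175156036637/8796093022208 → NEW=0, ERR=344175156036637/8796093022208
(4,4): OLD=19911734808014061/140737488355328 → NEW=255, ERR=-15976324722594579/140737488355328
(4,5): OLD=335821728353464155/2251799813685248 → NEW=255, ERR=-238387224136274085/2251799813685248
(5,0): OLD=5205168115193/274877906944 → NEW=0, ERR=5205168115193/274877906944
(5,1): OLD=497383942138249/8796093022208 → NEW=0, ERR=497383942138249/8796093022208
(5,2): OLD=5733467079868531/70368744177664 → NEW=0, ERR=5733467079868531/70368744177664
(5,3): OLD=375373832286334753/2251799813685248 → NEW=255, ERR=-198835120203403487/2251799813685248
(5,4): OLD=376004353327982561/4503599627370496 → NEW=0, ERR=376004353327982561/4503599627370496
(5,5): OLD=15877816905305968213/72057594037927936 → NEW=255, ERR=-2496869574365655467/72057594037927936
(6,0): OLD=3310141143332923/140737488355328 → NEW=0, ERR=3310141143332923/140737488355328
(6,1): OLD=214869342426528031/2251799813685248 → NEW=0, ERR=214869342426528031/2251799813685248
(6,2): OLD=1343750193785854855/9007199254740992 → NEW=255, ERR=-953085616173098105/9007199254740992
(6,3): OLD=11941273767227709451/144115188075855872 → NEW=0, ERR=11941273767227709451/144115188075855872
(6,4): OLD=535706375440751719211/2305843009213693952 → NEW=255, ERR=-52283591908740238549/2305843009213693952
(6,5): OLD=7949425715698053373261/36893488147419103232 → NEW=255, ERR=-1458413761893817950899/36893488147419103232
Row 0: ...###
Row 1: ..#.##
Row 2: ...#.#
Row 3: .#.###
Row 4: ..#.##
Row 5: ...#.#
Row 6: ..#.##

Answer: ...###
..#.##
...#.#
.#.###
..#.##
...#.#
..#.##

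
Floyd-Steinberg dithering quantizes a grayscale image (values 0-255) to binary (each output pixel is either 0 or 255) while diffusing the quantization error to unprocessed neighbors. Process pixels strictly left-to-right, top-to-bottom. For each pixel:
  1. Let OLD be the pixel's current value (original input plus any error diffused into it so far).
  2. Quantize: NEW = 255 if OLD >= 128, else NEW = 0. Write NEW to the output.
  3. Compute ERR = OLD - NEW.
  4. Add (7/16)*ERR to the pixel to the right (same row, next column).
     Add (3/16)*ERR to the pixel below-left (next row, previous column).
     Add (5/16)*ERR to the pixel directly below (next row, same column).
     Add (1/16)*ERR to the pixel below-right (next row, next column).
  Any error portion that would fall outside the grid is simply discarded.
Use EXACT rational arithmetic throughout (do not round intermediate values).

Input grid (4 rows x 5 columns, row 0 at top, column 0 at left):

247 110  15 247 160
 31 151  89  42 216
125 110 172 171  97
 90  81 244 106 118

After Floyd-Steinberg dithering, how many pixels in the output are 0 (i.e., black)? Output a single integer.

Answer: 10

Derivation:
(0,0): OLD=247 → NEW=255, ERR=-8
(0,1): OLD=213/2 → NEW=0, ERR=213/2
(0,2): OLD=1971/32 → NEW=0, ERR=1971/32
(0,3): OLD=140261/512 → NEW=255, ERR=9701/512
(0,4): OLD=1378627/8192 → NEW=255, ERR=-710333/8192
(1,0): OLD=1551/32 → NEW=0, ERR=1551/32
(1,1): OLD=55433/256 → NEW=255, ERR=-9847/256
(1,2): OLD=832541/8192 → NEW=0, ERR=832541/8192
(1,3): OLD=2620617/32768 → NEW=0, ERR=2620617/32768
(1,4): OLD=118004731/524288 → NEW=255, ERR=-15688709/524288
(2,0): OLD=544499/4096 → NEW=255, ERR=-499981/4096
(2,1): OLD=8737345/131072 → NEW=0, ERR=8737345/131072
(2,2): OLD=514880579/2097152 → NEW=255, ERR=-19893181/2097152
(2,3): OLD=6462019033/33554432 → NEW=255, ERR=-2094361127/33554432
(2,4): OLD=35079075503/536870912 → NEW=0, ERR=35079075503/536870912
(3,0): OLD=134958755/2097152 → NEW=0, ERR=134958755/2097152
(3,1): OLD=2022969031/16777216 → NEW=0, ERR=2022969031/16777216
(3,2): OLD=153680291421/536870912 → NEW=255, ERR=16778208861/536870912
(3,3): OLD=120072026349/1073741824 → NEW=0, ERR=120072026349/1073741824
(3,4): OLD=3151499947121/17179869184 → NEW=255, ERR=-1229366694799/17179869184
Output grid:
  Row 0: #..##  (2 black, running=2)
  Row 1: .#..#  (3 black, running=5)
  Row 2: #.##.  (2 black, running=7)
  Row 3: ..#.#  (3 black, running=10)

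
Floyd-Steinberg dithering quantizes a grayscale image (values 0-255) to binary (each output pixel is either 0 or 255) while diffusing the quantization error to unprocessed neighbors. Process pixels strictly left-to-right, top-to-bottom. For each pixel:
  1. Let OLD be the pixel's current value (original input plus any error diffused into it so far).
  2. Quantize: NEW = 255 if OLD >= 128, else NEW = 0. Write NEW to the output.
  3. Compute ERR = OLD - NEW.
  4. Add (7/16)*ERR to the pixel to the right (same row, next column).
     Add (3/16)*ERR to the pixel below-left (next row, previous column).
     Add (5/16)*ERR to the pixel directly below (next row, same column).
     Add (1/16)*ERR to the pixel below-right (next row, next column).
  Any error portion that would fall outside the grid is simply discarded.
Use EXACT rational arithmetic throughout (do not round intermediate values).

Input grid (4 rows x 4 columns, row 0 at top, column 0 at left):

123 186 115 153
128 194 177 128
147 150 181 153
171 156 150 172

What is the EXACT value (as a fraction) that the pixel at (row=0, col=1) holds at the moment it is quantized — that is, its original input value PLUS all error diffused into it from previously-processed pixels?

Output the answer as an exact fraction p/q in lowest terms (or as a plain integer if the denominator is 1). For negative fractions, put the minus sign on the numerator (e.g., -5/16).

(0,0): OLD=123 → NEW=0, ERR=123
(0,1): OLD=3837/16 → NEW=255, ERR=-243/16
Target (0,1): original=186, with diffused error = 3837/16

Answer: 3837/16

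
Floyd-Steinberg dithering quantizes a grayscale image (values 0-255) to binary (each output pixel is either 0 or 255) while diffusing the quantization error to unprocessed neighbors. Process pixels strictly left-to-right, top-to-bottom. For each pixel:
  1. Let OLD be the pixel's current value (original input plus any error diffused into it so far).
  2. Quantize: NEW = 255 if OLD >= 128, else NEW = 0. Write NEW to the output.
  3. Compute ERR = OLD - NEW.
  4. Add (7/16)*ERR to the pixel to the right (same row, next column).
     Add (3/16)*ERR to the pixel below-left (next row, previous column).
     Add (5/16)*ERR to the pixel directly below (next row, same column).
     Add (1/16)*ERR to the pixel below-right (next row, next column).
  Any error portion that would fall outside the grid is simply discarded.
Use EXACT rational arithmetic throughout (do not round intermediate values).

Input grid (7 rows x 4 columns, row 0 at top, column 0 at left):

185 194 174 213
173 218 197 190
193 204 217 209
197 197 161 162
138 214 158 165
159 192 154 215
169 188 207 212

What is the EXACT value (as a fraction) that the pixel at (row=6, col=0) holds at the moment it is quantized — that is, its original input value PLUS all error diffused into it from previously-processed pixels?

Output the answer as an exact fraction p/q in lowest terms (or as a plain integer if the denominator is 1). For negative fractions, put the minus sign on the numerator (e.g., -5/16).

Answer: 27709482281847141/140737488355328

Derivation:
(0,0): OLD=185 → NEW=255, ERR=-70
(0,1): OLD=1307/8 → NEW=255, ERR=-733/8
(0,2): OLD=17141/128 → NEW=255, ERR=-15499/128
(0,3): OLD=327731/2048 → NEW=255, ERR=-194509/2048
(1,0): OLD=17145/128 → NEW=255, ERR=-15495/128
(1,1): OLD=111951/1024 → NEW=0, ERR=111951/1024
(1,2): OLD=6011515/32768 → NEW=255, ERR=-2344325/32768
(1,3): OLD=63675981/524288 → NEW=0, ERR=63675981/524288
(2,0): OLD=2878165/16384 → NEW=255, ERR=-1299755/16384
(2,1): OLD=95670647/524288 → NEW=255, ERR=-38022793/524288
(2,2): OLD=201871155/1048576 → NEW=255, ERR=-65515725/1048576
(2,3): OLD=3609569479/16777216 → NEW=255, ERR=-668620601/16777216
(3,0): OLD=1330526597/8388608 → NEW=255, ERR=-808568443/8388608
(3,1): OLD=15501237915/134217728 → NEW=0, ERR=15501237915/134217728
(3,2): OLD=386542739301/2147483648 → NEW=255, ERR=-161065590939/2147483648
(3,3): OLD=3876725089603/34359738368 → NEW=0, ERR=3876725089603/34359738368
(4,0): OLD=278170981729/2147483648 → NEW=255, ERR=-269437348511/2147483648
(4,1): OLD=3008415655075/17179869184 → NEW=255, ERR=-1372450986845/17179869184
(4,2): OLD=70360349678403/549755813888 → NEW=0, ERR=70360349678403/549755813888
(4,3): OLD=2212783012300997/8796093022208 → NEW=255, ERR=-30220708362043/8796093022208
(5,0): OLD=28810740303121/274877906944 → NEW=0, ERR=28810740303121/274877906944
(5,1): OLD=2014713154428823/8796093022208 → NEW=255, ERR=-228290566234217/8796093022208
(5,2): OLD=778469068343827/4398046511104 → NEW=255, ERR=-343032791987693/4398046511104
(5,3): OLD=26430762961612051/140737488355328 → NEW=255, ERR=-9457296568996589/140737488355328
(6,0): OLD=27709482281847141/140737488355328 → NEW=255, ERR=-8178577248761499/140737488355328
Target (6,0): original=169, with diffused error = 27709482281847141/140737488355328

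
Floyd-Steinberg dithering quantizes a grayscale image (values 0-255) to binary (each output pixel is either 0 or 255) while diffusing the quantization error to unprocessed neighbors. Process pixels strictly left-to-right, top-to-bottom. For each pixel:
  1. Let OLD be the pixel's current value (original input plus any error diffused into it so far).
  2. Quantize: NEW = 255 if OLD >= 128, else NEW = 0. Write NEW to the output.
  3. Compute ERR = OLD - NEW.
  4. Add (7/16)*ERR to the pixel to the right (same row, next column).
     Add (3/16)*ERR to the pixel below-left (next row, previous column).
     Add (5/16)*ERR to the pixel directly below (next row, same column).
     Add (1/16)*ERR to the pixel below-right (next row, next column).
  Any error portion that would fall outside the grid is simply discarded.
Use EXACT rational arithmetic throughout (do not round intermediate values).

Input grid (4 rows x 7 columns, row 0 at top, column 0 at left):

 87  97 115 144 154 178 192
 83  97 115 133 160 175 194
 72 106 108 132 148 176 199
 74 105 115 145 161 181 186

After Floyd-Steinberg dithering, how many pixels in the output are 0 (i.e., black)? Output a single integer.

Answer: 13

Derivation:
(0,0): OLD=87 → NEW=0, ERR=87
(0,1): OLD=2161/16 → NEW=255, ERR=-1919/16
(0,2): OLD=16007/256 → NEW=0, ERR=16007/256
(0,3): OLD=701873/4096 → NEW=255, ERR=-342607/4096
(0,4): OLD=7694295/65536 → NEW=0, ERR=7694295/65536
(0,5): OLD=240506593/1048576 → NEW=255, ERR=-26880287/1048576
(0,6): OLD=3033063463/16777216 → NEW=255, ERR=-1245126617/16777216
(1,0): OLD=22451/256 → NEW=0, ERR=22451/256
(1,1): OLD=235621/2048 → NEW=0, ERR=235621/2048
(1,2): OLD=10596809/65536 → NEW=255, ERR=-6114871/65536
(1,3): OLD=24107157/262144 → NEW=0, ERR=24107157/262144
(1,4): OLD=3806550303/16777216 → NEW=255, ERR=-471639777/16777216
(1,5): OLD=19879331535/134217728 → NEW=255, ERR=-14346189105/134217728
(1,6): OLD=262942762561/2147483648 → NEW=0, ERR=262942762561/2147483648
(2,0): OLD=3964199/32768 → NEW=0, ERR=3964199/32768
(2,1): OLD=191750045/1048576 → NEW=255, ERR=-75636835/1048576
(2,2): OLD=1203215639/16777216 → NEW=0, ERR=1203215639/16777216
(2,3): OLD=24294976799/134217728 → NEW=255, ERR=-9930543841/134217728
(2,4): OLD=99376239503/1073741824 → NEW=0, ERR=99376239503/1073741824
(2,5): OLD=7019344573637/34359738368 → NEW=255, ERR=-1742388710203/34359738368
(2,6): OLD=114567482586291/549755813888 → NEW=255, ERR=-25620249955149/549755813888
(3,0): OLD=1648875319/16777216 → NEW=0, ERR=1648875319/16777216
(3,1): OLD=19658110059/134217728 → NEW=255, ERR=-14567410581/134217728
(3,2): OLD=76822112305/1073741824 → NEW=0, ERR=76822112305/1073741824
(3,3): OLD=751687145895/4294967296 → NEW=255, ERR=-343529514585/4294967296
(3,4): OLD=77403846185783/549755813888 → NEW=255, ERR=-62783886355657/549755813888
(3,5): OLD=493617210236949/4398046511104 → NEW=0, ERR=493617210236949/4398046511104
(3,6): OLD=15296071135592203/70368744177664 → NEW=255, ERR=-2647958629712117/70368744177664
Output grid:
  Row 0: .#.#.##  (3 black, running=3)
  Row 1: ..#.##.  (4 black, running=7)
  Row 2: .#.#.##  (3 black, running=10)
  Row 3: .#.##.#  (3 black, running=13)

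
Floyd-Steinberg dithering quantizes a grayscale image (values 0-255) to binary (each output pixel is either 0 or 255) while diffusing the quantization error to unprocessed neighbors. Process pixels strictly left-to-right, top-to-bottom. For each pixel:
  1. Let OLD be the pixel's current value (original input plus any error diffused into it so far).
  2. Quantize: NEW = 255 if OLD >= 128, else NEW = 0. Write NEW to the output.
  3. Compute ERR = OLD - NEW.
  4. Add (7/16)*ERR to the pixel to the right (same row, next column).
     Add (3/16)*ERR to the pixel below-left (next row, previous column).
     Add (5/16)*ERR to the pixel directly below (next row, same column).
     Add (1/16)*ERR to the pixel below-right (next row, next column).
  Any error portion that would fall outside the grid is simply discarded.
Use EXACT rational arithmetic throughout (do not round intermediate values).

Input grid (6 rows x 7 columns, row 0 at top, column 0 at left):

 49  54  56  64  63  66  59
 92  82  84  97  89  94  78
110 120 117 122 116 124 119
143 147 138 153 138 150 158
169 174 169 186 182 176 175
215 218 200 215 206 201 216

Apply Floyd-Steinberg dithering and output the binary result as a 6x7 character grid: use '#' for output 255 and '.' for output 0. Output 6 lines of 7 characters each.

(0,0): OLD=49 → NEW=0, ERR=49
(0,1): OLD=1207/16 → NEW=0, ERR=1207/16
(0,2): OLD=22785/256 → NEW=0, ERR=22785/256
(0,3): OLD=421639/4096 → NEW=0, ERR=421639/4096
(0,4): OLD=7080241/65536 → NEW=0, ERR=7080241/65536
(0,5): OLD=118767703/1048576 → NEW=0, ERR=118767703/1048576
(0,6): OLD=1821229665/16777216 → NEW=0, ERR=1821229665/16777216
(1,0): OLD=31093/256 → NEW=0, ERR=31093/256
(1,1): OLD=365491/2048 → NEW=255, ERR=-156749/2048
(1,2): OLD=6707247/65536 → NEW=0, ERR=6707247/65536
(1,3): OLD=52366851/262144 → NEW=255, ERR=-14479869/262144
(1,4): OLD=2118397865/16777216 → NEW=0, ERR=2118397865/16777216
(1,5): OLD=28419682425/134217728 → NEW=255, ERR=-5805838215/134217728
(1,6): OLD=214914309623/2147483648 → NEW=0, ERR=214914309623/2147483648
(2,0): OLD=4377953/32768 → NEW=255, ERR=-3977887/32768
(2,1): OLD=73140411/1048576 → NEW=0, ERR=73140411/1048576
(2,2): OLD=2757482993/16777216 → NEW=255, ERR=-1520707087/16777216
(2,3): OLD=12771433385/134217728 → NEW=0, ERR=12771433385/134217728
(2,4): OLD=199206421945/1073741824 → NEW=255, ERR=-74597743175/1073741824
(2,5): OLD=3667669951571/34359738368 → NEW=0, ERR=3667669951571/34359738368
(2,6): OLD=106801481700469/549755813888 → NEW=255, ERR=-33386250840971/549755813888
(3,0): OLD=1982101201/16777216 → NEW=0, ERR=1982101201/16777216
(3,1): OLD=26293576957/134217728 → NEW=255, ERR=-7931943683/134217728
(3,2): OLD=113838563463/1073741824 → NEW=0, ERR=113838563463/1073741824
(3,3): OLD=903782195425/4294967296 → NEW=255, ERR=-191434465055/4294967296
(3,4): OLD=67482830166737/549755813888 → NEW=0, ERR=67482830166737/549755813888
(3,5): OLD=973427281797763/4398046511104 → NEW=255, ERR=-148074578533757/4398046511104
(3,6): OLD=9215751250496861/70368744177664 → NEW=255, ERR=-8728278514807459/70368744177664
(4,0): OLD=418412953503/2147483648 → NEW=255, ERR=-129195376737/2147483648
(4,1): OLD=5376411678739/34359738368 → NEW=255, ERR=-3385321605101/34359738368
(4,2): OLD=80800646721277/549755813888 → NEW=255, ERR=-59387085820163/549755813888
(4,3): OLD=679289739373807/4398046511104 → NEW=255, ERR=-442212120957713/4398046511104
(4,4): OLD=5885343586241373/35184372088832 → NEW=255, ERR=-3086671296410787/35184372088832
(4,5): OLD=125551985888770205/1125899906842624 → NEW=0, ERR=125551985888770205/1125899906842624
(4,6): OLD=3295214267091500123/18014398509481984 → NEW=255, ERR=-1298457352826405797/18014398509481984
(5,0): OLD=97705905031657/549755813888 → NEW=255, ERR=-42481827509783/549755813888
(5,1): OLD=569057241979811/4398046511104 → NEW=255, ERR=-552444618351709/4398046511104
(5,2): OLD=3035597772969125/35184372088832 → NEW=0, ERR=3035597772969125/35184372088832
(5,3): OLD=55767076088167321/281474976710656 → NEW=255, ERR=-16009042973049959/281474976710656
(5,4): OLD=3032295136983300019/18014398509481984 → NEW=255, ERR=-1561376482934605901/18014398509481984
(5,5): OLD=25786540667405947651/144115188075855872 → NEW=255, ERR=-10962832291937299709/144115188075855872
(5,6): OLD=385454624027303150029/2305843009213693952 → NEW=255, ERR=-202535343322188807731/2305843009213693952
Row 0: .......
Row 1: .#.#.#.
Row 2: #.#.#.#
Row 3: .#.#.##
Row 4: #####.#
Row 5: ##.####

Answer: .......
.#.#.#.
#.#.#.#
.#.#.##
#####.#
##.####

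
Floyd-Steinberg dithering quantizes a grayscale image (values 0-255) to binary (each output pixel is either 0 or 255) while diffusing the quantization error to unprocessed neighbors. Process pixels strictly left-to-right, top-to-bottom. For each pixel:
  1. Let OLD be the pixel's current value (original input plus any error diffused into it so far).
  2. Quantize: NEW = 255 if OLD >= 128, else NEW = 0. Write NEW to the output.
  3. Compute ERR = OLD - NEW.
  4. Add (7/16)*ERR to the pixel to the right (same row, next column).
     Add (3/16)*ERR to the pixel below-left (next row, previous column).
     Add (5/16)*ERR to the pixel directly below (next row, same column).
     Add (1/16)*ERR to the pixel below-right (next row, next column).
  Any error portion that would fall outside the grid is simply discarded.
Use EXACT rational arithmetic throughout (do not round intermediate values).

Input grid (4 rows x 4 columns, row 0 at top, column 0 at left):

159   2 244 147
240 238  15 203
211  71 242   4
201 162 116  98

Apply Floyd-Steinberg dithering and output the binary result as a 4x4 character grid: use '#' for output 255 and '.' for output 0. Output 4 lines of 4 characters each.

Answer: #.##
##.#
#.#.
#.#.

Derivation:
(0,0): OLD=159 → NEW=255, ERR=-96
(0,1): OLD=-40 → NEW=0, ERR=-40
(0,2): OLD=453/2 → NEW=255, ERR=-57/2
(0,3): OLD=4305/32 → NEW=255, ERR=-3855/32
(1,0): OLD=405/2 → NEW=255, ERR=-105/2
(1,1): OLD=3059/16 → NEW=255, ERR=-1021/16
(1,2): OLD=-24019/512 → NEW=0, ERR=-24019/512
(1,3): OLD=1171851/8192 → NEW=255, ERR=-917109/8192
(2,0): OLD=46753/256 → NEW=255, ERR=-18527/256
(2,1): OLD=59957/8192 → NEW=0, ERR=59957/8192
(2,2): OLD=6735881/32768 → NEW=255, ERR=-1619959/32768
(2,3): OLD=-29121957/524288 → NEW=0, ERR=-29121957/524288
(3,0): OLD=23561023/131072 → NEW=255, ERR=-9862337/131072
(3,1): OLD=246573493/2097152 → NEW=0, ERR=246573493/2097152
(3,2): OLD=4765827191/33554432 → NEW=255, ERR=-3790552969/33554432
(3,3): OLD=15101614337/536870912 → NEW=0, ERR=15101614337/536870912
Row 0: #.##
Row 1: ##.#
Row 2: #.#.
Row 3: #.#.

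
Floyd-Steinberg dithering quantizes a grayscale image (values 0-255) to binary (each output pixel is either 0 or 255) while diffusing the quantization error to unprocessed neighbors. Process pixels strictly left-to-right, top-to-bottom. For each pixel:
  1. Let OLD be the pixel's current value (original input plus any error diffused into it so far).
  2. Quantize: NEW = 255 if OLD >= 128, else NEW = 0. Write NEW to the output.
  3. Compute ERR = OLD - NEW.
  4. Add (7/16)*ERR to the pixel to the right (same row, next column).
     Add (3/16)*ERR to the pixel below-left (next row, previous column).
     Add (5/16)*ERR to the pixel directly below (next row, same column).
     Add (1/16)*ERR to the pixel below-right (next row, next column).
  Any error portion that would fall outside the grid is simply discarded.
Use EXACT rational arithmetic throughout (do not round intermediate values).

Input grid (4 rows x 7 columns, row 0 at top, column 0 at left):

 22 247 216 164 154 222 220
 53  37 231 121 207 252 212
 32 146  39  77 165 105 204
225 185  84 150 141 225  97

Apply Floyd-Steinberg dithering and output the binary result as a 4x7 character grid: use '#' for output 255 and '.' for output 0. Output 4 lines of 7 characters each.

(0,0): OLD=22 → NEW=0, ERR=22
(0,1): OLD=2053/8 → NEW=255, ERR=13/8
(0,2): OLD=27739/128 → NEW=255, ERR=-4901/128
(0,3): OLD=301565/2048 → NEW=255, ERR=-220675/2048
(0,4): OLD=3501547/32768 → NEW=0, ERR=3501547/32768
(0,5): OLD=140902765/524288 → NEW=255, ERR=7209325/524288
(0,6): OLD=1895959035/8388608 → NEW=255, ERR=-243136005/8388608
(1,0): OLD=7703/128 → NEW=0, ERR=7703/128
(1,1): OLD=59425/1024 → NEW=0, ERR=59425/1024
(1,2): OLD=7350581/32768 → NEW=255, ERR=-1005259/32768
(1,3): OLD=11999505/131072 → NEW=0, ERR=11999505/131072
(1,4): OLD=2317686931/8388608 → NEW=255, ERR=178591891/8388608
(1,5): OLD=17908372355/67108864 → NEW=255, ERR=795612035/67108864
(1,6): OLD=224399904333/1073741824 → NEW=255, ERR=-49404260787/1073741824
(2,0): OLD=1010683/16384 → NEW=0, ERR=1010683/16384
(2,1): OLD=99159801/524288 → NEW=255, ERR=-34533639/524288
(2,2): OLD=179419179/8388608 → NEW=0, ERR=179419179/8388608
(2,3): OLD=7854485139/67108864 → NEW=0, ERR=7854485139/67108864
(2,4): OLD=123911527619/536870912 → NEW=255, ERR=-12990554941/536870912
(2,5): OLD=1560314437633/17179869184 → NEW=0, ERR=1560314437633/17179869184
(2,6): OLD=63248629898007/274877906944 → NEW=255, ERR=-6845236372713/274877906944
(3,0): OLD=1945545163/8388608 → NEW=255, ERR=-193549877/8388608
(3,1): OLD=10884233327/67108864 → NEW=255, ERR=-6228526993/67108864
(3,2): OLD=36457270525/536870912 → NEW=0, ERR=36457270525/536870912
(3,3): OLD=457595412667/2147483648 → NEW=255, ERR=-90012917573/2147483648
(3,4): OLD=38330264212939/274877906944 → NEW=255, ERR=-31763602057781/274877906944
(3,5): OLD=432426766178321/2199023255552 → NEW=255, ERR=-128324163987439/2199023255552
(3,6): OLD=2440525737813135/35184372088832 → NEW=0, ERR=2440525737813135/35184372088832
Row 0: .###.##
Row 1: ..#.###
Row 2: .#..#.#
Row 3: ##.###.

Answer: .###.##
..#.###
.#..#.#
##.###.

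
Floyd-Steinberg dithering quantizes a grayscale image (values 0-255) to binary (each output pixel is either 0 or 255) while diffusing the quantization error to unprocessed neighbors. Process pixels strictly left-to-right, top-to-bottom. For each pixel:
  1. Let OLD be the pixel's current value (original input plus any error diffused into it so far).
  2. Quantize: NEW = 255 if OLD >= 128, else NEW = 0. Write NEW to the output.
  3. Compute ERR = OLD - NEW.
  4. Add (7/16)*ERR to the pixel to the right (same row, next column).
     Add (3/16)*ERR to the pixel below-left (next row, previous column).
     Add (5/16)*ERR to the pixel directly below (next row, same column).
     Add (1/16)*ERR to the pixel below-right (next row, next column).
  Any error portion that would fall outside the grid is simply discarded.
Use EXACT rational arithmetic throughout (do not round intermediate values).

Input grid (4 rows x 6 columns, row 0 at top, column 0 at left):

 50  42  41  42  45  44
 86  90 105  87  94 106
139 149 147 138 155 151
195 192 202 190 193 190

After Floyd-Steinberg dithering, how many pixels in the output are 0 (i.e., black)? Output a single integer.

Answer: 12

Derivation:
(0,0): OLD=50 → NEW=0, ERR=50
(0,1): OLD=511/8 → NEW=0, ERR=511/8
(0,2): OLD=8825/128 → NEW=0, ERR=8825/128
(0,3): OLD=147791/2048 → NEW=0, ERR=147791/2048
(0,4): OLD=2509097/32768 → NEW=0, ERR=2509097/32768
(0,5): OLD=40632351/524288 → NEW=0, ERR=40632351/524288
(1,0): OLD=14541/128 → NEW=0, ERR=14541/128
(1,1): OLD=179931/1024 → NEW=255, ERR=-81189/1024
(1,2): OLD=3584183/32768 → NEW=0, ERR=3584183/32768
(1,3): OLD=23078027/131072 → NEW=255, ERR=-10345333/131072
(1,4): OLD=859319137/8388608 → NEW=0, ERR=859319137/8388608
(1,5): OLD=24135230039/134217728 → NEW=255, ERR=-10090290601/134217728
(2,0): OLD=2615449/16384 → NEW=255, ERR=-1562471/16384
(2,1): OLD=57729123/524288 → NEW=0, ERR=57729123/524288
(2,2): OLD=1758251113/8388608 → NEW=255, ERR=-380843927/8388608
(2,3): OLD=8020570337/67108864 → NEW=0, ERR=8020570337/67108864
(2,4): OLD=473028988323/2147483648 → NEW=255, ERR=-74579341917/2147483648
(2,5): OLD=4079027551141/34359738368 → NEW=0, ERR=4079027551141/34359738368
(3,0): OLD=1558970569/8388608 → NEW=255, ERR=-580124471/8388608
(3,1): OLD=12192372693/67108864 → NEW=255, ERR=-4920387627/67108864
(3,2): OLD=99335208367/536870912 → NEW=255, ERR=-37566874193/536870912
(3,3): OLD=6438534995373/34359738368 → NEW=255, ERR=-2323198288467/34359738368
(3,4): OLD=50108875686861/274877906944 → NEW=255, ERR=-19984990583859/274877906944
(3,5): OLD=849348849303011/4398046511104 → NEW=255, ERR=-272153011028509/4398046511104
Output grid:
  Row 0: ......  (6 black, running=6)
  Row 1: .#.#.#  (3 black, running=9)
  Row 2: #.#.#.  (3 black, running=12)
  Row 3: ######  (0 black, running=12)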